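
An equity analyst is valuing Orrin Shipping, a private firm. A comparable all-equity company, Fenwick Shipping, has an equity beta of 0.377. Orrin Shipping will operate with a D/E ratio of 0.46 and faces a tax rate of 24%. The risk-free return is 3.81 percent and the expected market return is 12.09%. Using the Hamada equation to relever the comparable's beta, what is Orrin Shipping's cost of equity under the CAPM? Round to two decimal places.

8.02%

β_L = β_U × [1 + (1 − t)(D/E)] = 0.377 × [1 + (1 − 0.24) × 0.46]
    = 0.377 × [1 + 0.76 × 0.46] = 0.377 × 1.3496 = 0.5088
MRP = 12.09% − 3.81% = 8.28%
E(R) = R_f + β_L × MRP = 3.81% + 0.5088 × 8.28% = 8.02%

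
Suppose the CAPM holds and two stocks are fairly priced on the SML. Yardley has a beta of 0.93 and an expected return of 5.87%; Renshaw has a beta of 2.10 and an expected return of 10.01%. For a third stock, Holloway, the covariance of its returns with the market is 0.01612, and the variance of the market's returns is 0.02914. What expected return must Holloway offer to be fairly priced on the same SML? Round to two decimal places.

4.54%

MRP = (10.01% − 5.87%) / (2.10 − 0.93) = 3.5385%
R_f = 5.87% − 0.93 × 3.5385% = 2.5792%
β_Holloway = Cov / Var(R_m) = 0.01612 / 0.02914 = 0.5532
E(R_Holloway) = R_f + β × MRP = 2.5792% + 0.5532 × 3.5385% = 4.54%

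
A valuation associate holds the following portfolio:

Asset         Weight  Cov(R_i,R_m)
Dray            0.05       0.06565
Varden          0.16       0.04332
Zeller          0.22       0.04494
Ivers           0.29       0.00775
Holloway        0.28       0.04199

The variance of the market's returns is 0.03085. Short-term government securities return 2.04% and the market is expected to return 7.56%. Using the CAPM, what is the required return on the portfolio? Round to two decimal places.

8.14%

β_Dray = 0.06565 / 0.03085 = 2.1280
β_Varden = 0.04332 / 0.03085 = 1.4042
β_Zeller = 0.04494 / 0.03085 = 1.4567
β_Ivers = 0.00775 / 0.03085 = 0.2512
β_Holloway = 0.04199 / 0.03085 = 1.3611
β_P = Σ w_i β_i = 0.05×2.1280 + 0.16×1.4042 + 0.22×1.4567 + 0.29×0.2512 + 0.28×1.3611 = 1.1055
MRP = 7.56% − 2.04% = 5.52%
E(R_P) = R_f + β_P × MRP = 2.04% + 1.1055 × 5.52% = 8.14%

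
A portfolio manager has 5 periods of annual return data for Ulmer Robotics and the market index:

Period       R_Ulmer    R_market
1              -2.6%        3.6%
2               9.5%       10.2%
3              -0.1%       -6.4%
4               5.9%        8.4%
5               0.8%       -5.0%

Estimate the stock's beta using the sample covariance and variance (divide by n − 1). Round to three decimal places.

0.454

Mean R_i = (-2.6 + 9.5 − 0.1 + 5.9 + 0.8) / 5 = 2.7000%
Mean R_m = (3.6 + 10.2 − 6.4 + 8.4 − 5.0) / 5 = 2.1600%
Σ(R_i − R̄_i)(R_m − R̄_m) = 104.5800  ⇒  Cov = 104.5800 / 4 = 26.1450
Σ(R_m − R̄_m)² = 230.1920  ⇒  Var(R_m) = 230.1920 / 4 = 57.5480
β = Cov / Var(R_m) = 26.1450 / 57.5480 = 0.4543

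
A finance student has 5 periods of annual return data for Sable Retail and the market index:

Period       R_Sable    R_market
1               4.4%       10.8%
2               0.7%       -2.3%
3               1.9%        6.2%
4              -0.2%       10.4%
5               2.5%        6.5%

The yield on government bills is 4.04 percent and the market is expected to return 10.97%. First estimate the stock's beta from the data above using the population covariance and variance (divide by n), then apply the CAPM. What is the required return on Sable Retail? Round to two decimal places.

Mean R_i = (4.4 + 0.7 + 1.9 − 0.2 + 2.5) / 5 = 1.8600%
Mean R_m = (10.8 − 2.3 + 6.2 + 10.4 + 6.5) / 5 = 6.3200%
Σ(R_i − R̄_i)(R_m − R̄_m) = 13.0840  ⇒  Cov = 13.0840 / 5 = 2.6168
Σ(R_m − R̄_m)² = 111.0680  ⇒  Var(R_m) = 111.0680 / 5 = 22.2136
β = Cov / Var(R_m) = 2.6168 / 22.2136 = 0.1178
MRP = 10.97% − 4.04% = 6.93%
E(R) = R_f + β × MRP = 4.04% + 0.1178 × 6.93% = 4.86%

4.86%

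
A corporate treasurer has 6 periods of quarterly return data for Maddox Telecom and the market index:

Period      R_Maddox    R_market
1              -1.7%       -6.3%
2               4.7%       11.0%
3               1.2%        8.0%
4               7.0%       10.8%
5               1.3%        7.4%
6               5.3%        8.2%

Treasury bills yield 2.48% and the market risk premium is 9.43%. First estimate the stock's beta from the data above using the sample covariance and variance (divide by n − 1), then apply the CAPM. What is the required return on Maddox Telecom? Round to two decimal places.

Mean R_i = (-1.7 + 4.7 + 1.2 + 7.0 + 1.3 + 5.3) / 6 = 2.9667%
Mean R_m = (-6.3 + 11.0 + 8.0 + 10.8 + 7.4 + 8.2) / 6 = 6.5167%
Σ(R_i − R̄_i)(R_m − R̄_m) = 84.6933  ⇒  Cov = 84.6933 / 5 = 16.9387
Σ(R_m − R̄_m)² = 208.5283  ⇒  Var(R_m) = 208.5283 / 5 = 41.7057
β = Cov / Var(R_m) = 16.9387 / 41.7057 = 0.4061
E(R) = R_f + β × MRP = 2.48% + 0.4061 × 9.43% = 6.31%

6.31%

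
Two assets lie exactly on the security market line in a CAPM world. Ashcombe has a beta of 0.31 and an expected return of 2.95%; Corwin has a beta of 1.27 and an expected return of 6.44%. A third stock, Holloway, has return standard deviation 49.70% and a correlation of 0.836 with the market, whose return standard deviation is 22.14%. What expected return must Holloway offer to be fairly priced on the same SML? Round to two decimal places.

MRP = (6.44% − 2.95%) / (1.27 − 0.31) = 3.6354%
R_f = 2.95% − 0.31 × 3.6354% = 1.8230%
β_Holloway = ρ·σ_i/σ_m = 0.836 × 49.70 / 22.14 = 1.8767
E(R_Holloway) = R_f + β × MRP = 1.8230% + 1.8767 × 3.6354% = 8.65%

8.65%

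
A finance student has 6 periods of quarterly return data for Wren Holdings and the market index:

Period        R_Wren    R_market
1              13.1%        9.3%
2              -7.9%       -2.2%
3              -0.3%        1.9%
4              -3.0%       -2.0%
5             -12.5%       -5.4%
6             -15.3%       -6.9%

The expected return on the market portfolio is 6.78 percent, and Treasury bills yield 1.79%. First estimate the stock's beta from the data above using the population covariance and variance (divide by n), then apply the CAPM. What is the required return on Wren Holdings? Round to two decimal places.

Mean R_i = (13.1 − 7.9 − 0.3 − 3.0 − 12.5 − 15.3) / 6 = -4.3167%
Mean R_m = (9.3 − 2.2 + 1.9 − 2.0 − 5.4 − 6.9) / 6 = -0.8833%
Σ(R_i − R̄_i)(R_m − R̄_m) = 294.8317  ⇒  Cov = 294.8317 / 6 = 49.1386
Σ(R_m − R̄_m)² = 171.0283  ⇒  Var(R_m) = 171.0283 / 6 = 28.5047
β = Cov / Var(R_m) = 49.1386 / 28.5047 = 1.7239
MRP = 6.78% − 1.79% = 4.99%
E(R) = R_f + β × MRP = 1.79% + 1.7239 × 4.99% = 10.39%

10.39%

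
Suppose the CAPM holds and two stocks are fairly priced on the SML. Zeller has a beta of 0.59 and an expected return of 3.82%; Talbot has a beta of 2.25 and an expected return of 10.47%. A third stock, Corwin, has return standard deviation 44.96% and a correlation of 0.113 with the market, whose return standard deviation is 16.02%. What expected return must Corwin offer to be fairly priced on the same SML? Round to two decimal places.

2.73%

MRP = (10.47% − 3.82%) / (2.25 − 0.59) = 4.0060%
R_f = 3.82% − 0.59 × 4.0060% = 1.4565%
β_Corwin = ρ·σ_i/σ_m = 0.113 × 44.96 / 16.02 = 0.3171
E(R_Corwin) = R_f + β × MRP = 1.4565% + 0.3171 × 4.0060% = 2.73%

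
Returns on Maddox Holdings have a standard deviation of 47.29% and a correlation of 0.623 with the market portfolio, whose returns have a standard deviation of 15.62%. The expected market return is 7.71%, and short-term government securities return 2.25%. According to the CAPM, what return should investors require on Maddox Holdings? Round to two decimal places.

β = ρ × σ_i / σ_m = 0.623 × 47.29% / 15.62% = 1.8862
MRP = 7.71% − 2.25% = 5.46%
E(R) = 2.25% + 1.8862 × 5.46% = 12.55%

12.55%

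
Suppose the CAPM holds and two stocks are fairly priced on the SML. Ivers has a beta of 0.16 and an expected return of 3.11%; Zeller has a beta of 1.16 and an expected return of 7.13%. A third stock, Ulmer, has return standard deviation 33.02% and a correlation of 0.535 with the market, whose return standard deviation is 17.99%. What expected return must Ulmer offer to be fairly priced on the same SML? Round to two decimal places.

6.41%

MRP = (7.13% − 3.11%) / (1.16 − 0.16) = 4.0200%
R_f = 3.11% − 0.16 × 4.0200% = 2.4668%
β_Ulmer = ρ·σ_i/σ_m = 0.535 × 33.02 / 17.99 = 0.9820
E(R_Ulmer) = R_f + β × MRP = 2.4668% + 0.9820 × 4.0200% = 6.41%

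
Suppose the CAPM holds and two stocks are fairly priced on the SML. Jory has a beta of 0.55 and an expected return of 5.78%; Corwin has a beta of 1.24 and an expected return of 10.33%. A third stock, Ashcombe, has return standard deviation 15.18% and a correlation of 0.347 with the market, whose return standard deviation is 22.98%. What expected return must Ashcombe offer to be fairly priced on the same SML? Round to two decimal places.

MRP = (10.33% − 5.78%) / (1.24 − 0.55) = 6.5942%
R_f = 5.78% − 0.55 × 6.5942% = 2.1532%
β_Ashcombe = ρ·σ_i/σ_m = 0.347 × 15.18 / 22.98 = 0.2292
E(R_Ashcombe) = R_f + β × MRP = 2.1532% + 0.2292 × 6.5942% = 3.66%

3.66%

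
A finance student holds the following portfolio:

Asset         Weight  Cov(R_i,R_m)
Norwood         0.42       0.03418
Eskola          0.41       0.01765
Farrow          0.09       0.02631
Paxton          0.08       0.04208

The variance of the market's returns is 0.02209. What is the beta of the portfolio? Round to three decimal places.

1.237

β_Norwood = 0.03418 / 0.02209 = 1.5473
β_Eskola = 0.01765 / 0.02209 = 0.7990
β_Farrow = 0.02631 / 0.02209 = 1.1910
β_Paxton = 0.04208 / 0.02209 = 1.9049
β_P = Σ w_i β_i = 0.42×1.5473 + 0.41×0.7990 + 0.09×1.1910 + 0.08×1.9049 = 1.2370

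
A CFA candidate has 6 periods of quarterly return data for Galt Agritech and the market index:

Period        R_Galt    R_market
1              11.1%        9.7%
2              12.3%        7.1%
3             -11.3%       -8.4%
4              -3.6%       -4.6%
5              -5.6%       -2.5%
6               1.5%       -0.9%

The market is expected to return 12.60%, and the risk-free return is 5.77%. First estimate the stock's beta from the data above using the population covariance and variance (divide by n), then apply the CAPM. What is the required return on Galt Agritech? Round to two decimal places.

Mean R_i = (11.1 + 12.3 − 11.3 − 3.6 − 5.6 + 1.5) / 6 = 0.7333%
Mean R_m = (9.7 + 7.1 − 8.4 − 4.6 − 2.5 − 0.9) / 6 = 0.0667%
Σ(R_i − R̄_i)(R_m − R̄_m) = 318.8367  ⇒  Cov = 318.8367 / 6 = 53.1395
Σ(R_m − R̄_m)² = 243.2533  ⇒  Var(R_m) = 243.2533 / 6 = 40.5422
β = Cov / Var(R_m) = 53.1395 / 40.5422 = 1.3107
MRP = 12.60% − 5.77% = 6.83%
E(R) = R_f + β × MRP = 5.77% + 1.3107 × 6.83% = 14.72%

14.72%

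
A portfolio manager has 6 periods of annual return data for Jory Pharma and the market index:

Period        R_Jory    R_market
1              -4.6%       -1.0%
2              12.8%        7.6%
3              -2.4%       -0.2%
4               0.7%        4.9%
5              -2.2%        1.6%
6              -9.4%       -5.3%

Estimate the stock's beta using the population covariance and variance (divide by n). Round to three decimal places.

Mean R_i = (-4.6 + 12.8 − 2.4 + 0.7 − 2.2 − 9.4) / 6 = -0.8500%
Mean R_m = (-1.0 + 7.6 − 0.2 + 4.9 + 1.6 − 5.3) / 6 = 1.2667%
Σ(R_i − R̄_i)(R_m − R̄_m) = 158.5500  ⇒  Cov = 158.5500 / 6 = 26.4250
Σ(R_m − R̄_m)² = 103.8333  ⇒  Var(R_m) = 103.8333 / 6 = 17.3056
β = Cov / Var(R_m) = 26.4250 / 17.3056 = 1.5270

1.527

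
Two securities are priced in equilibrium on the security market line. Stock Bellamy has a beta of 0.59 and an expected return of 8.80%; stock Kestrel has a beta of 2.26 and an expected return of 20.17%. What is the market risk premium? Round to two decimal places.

6.81%

Both satisfy E(R) = R_f + β·MRP, so the slope of the SML is
MRP = (20.17% − 8.80%) / (2.26 − 0.59) = 11.37% / 1.67 = 6.8084%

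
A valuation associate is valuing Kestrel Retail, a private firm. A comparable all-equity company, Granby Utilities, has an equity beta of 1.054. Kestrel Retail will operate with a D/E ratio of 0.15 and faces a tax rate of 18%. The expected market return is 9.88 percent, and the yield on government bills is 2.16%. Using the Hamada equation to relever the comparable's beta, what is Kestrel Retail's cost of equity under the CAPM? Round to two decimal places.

11.30%

β_L = β_U × [1 + (1 − t)(D/E)] = 1.054 × [1 + (1 − 0.18) × 0.15]
    = 1.054 × [1 + 0.82 × 0.15] = 1.054 × 1.1230 = 1.1836
MRP = 9.88% − 2.16% = 7.72%
E(R) = R_f + β_L × MRP = 2.16% + 1.1836 × 7.72% = 11.30%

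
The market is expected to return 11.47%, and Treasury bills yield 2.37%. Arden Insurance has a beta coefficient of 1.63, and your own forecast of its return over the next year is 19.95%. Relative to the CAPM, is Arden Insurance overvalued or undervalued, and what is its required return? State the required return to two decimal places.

Undervalued; required return 17.20%

MRP = 11.47% − 2.37% = 9.10%
Required return = R_f + β·MRP = 2.37% + 1.63 × 9.10% = 17.20%
Forecast 19.95% > required 17.20% → the stock plots above the SML → undervalued.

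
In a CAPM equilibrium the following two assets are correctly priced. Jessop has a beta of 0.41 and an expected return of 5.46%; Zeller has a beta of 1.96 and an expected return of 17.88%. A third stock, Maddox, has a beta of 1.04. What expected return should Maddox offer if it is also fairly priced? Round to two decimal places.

MRP (SML slope) = (17.88% − 5.46%) / (1.96 − 0.41) = 12.42% / 1.55 = 8.0129%
R_f (intercept) = 5.46% − 0.41 × 8.0129% = 2.1747%
E(R_Maddox) = R_f + β × MRP = 2.1747% + 1.04 × 8.0129% = 10.51%

10.51%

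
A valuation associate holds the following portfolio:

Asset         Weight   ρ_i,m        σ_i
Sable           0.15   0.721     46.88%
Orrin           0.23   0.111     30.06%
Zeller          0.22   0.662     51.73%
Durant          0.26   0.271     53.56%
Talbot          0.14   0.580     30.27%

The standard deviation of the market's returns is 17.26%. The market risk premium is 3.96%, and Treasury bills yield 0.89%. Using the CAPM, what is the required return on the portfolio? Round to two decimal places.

5.39%

β_Sable = 0.721 × 46.88% / 17.26% = 1.9583
β_Orrin = 0.111 × 30.06% / 17.26% = 0.1933
β_Zeller = 0.662 × 51.73% / 17.26% = 1.9841
β_Durant = 0.271 × 53.56% / 17.26% = 0.8409
β_Talbot = 0.580 × 30.27% / 17.26% = 1.0172
β_P = Σ w_i β_i = 0.15×1.9583 + 0.23×0.1933 + 0.22×1.9841 + 0.26×0.8409 + 0.14×1.0172 = 1.1357
E(R_P) = R_f + β_P × MRP = 0.89% + 1.1357 × 3.96% = 5.39%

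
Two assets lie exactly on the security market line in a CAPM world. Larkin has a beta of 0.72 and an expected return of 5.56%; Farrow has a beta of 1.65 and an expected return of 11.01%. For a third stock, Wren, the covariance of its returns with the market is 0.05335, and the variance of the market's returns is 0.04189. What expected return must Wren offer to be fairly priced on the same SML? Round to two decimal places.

8.80%

MRP = (11.01% − 5.56%) / (1.65 − 0.72) = 5.8602%
R_f = 5.56% − 0.72 × 5.8602% = 1.3407%
β_Wren = Cov / Var(R_m) = 0.05335 / 0.04189 = 1.2736
E(R_Wren) = R_f + β × MRP = 1.3407% + 1.2736 × 5.8602% = 8.80%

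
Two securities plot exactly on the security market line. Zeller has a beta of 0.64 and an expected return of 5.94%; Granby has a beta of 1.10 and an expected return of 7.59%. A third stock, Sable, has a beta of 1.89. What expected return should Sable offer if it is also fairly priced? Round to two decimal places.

MRP (SML slope) = (7.59% − 5.94%) / (1.10 − 0.64) = 1.65% / 0.46 = 3.5870%
R_f (intercept) = 5.94% − 0.64 × 3.5870% = 3.6443%
E(R_Sable) = R_f + β × MRP = 3.6443% + 1.89 × 3.5870% = 10.42%

10.42%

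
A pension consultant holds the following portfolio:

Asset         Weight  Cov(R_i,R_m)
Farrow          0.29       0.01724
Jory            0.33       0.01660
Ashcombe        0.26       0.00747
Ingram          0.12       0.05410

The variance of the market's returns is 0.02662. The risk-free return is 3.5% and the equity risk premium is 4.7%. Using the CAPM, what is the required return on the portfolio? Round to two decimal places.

β_Farrow = 0.01724 / 0.02662 = 0.6476
β_Jory = 0.01660 / 0.02662 = 0.6236
β_Ashcombe = 0.00747 / 0.02662 = 0.2806
β_Ingram = 0.05410 / 0.02662 = 2.0323
β_P = Σ w_i β_i = 0.29×0.6476 + 0.33×0.6236 + 0.26×0.2806 + 0.12×2.0323 = 0.7104
E(R_P) = R_f + β_P × MRP = 3.5% + 0.7104 × 4.7% = 6.84%

6.84%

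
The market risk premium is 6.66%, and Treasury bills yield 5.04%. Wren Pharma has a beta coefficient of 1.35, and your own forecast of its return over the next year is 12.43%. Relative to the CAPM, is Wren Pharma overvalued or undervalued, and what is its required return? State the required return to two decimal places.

Overvalued; required return 14.03%

Required return = R_f + β·MRP = 5.04% + 1.35 × 6.66% = 14.03%
Forecast 12.43% < required 14.03% → the stock plots below the SML → overvalued.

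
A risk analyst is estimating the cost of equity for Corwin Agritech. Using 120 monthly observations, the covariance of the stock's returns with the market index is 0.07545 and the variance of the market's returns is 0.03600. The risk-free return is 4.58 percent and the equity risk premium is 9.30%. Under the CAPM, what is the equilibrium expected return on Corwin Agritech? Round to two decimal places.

24.07%

β = Cov(R_i, R_m) / Var(R_m) = 0.07545 / 0.03600 = 2.0958
E(R) = R_f + β × MRP = 4.58% + 2.0958 × 9.30% = 24.07%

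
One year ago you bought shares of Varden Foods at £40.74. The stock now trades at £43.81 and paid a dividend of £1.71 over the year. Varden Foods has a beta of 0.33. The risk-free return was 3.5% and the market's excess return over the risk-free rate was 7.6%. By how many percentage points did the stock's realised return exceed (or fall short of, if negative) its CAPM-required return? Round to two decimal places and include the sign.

Realised HPR = (P1 + D1 − P0) / P0 = (43.81 + 1.71 − 40.74) / 40.74 = 4.78 / 40.74 = 11.7329%
CAPM required = R_f + β·MRP = 3.5% + 0.33 × 7.6% = 6.0080%
α = realised − required = 11.7329% − 6.0080% = +5.72%

+5.72%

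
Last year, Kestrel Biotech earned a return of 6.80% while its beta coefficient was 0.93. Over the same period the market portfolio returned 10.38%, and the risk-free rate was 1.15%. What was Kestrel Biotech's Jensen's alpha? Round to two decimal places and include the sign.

-2.93%

Market excess return = 10.38% − 1.15% = 9.23%
CAPM benchmark = R_f + β(R_m − R_f) = 1.15% + 0.93 × 9.23% = 9.7339%
α = actual − benchmark = 6.80% − 9.7339% = -2.93%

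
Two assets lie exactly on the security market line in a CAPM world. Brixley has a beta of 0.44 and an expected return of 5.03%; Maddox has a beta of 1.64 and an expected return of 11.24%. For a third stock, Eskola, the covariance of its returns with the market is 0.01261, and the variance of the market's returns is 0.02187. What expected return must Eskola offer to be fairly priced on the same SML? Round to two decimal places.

MRP = (11.24% − 5.03%) / (1.64 − 0.44) = 5.1750%
R_f = 5.03% − 0.44 × 5.1750% = 2.7530%
β_Eskola = Cov / Var(R_m) = 0.01261 / 0.02187 = 0.5766
E(R_Eskola) = R_f + β × MRP = 2.7530% + 0.5766 × 5.1750% = 5.74%

5.74%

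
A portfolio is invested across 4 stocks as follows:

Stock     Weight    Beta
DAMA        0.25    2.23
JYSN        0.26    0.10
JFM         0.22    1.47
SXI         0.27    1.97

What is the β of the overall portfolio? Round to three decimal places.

β_P = Σ w_i β_i = 0.25×2.23 + 0.26×0.10 + 0.22×1.47 + 0.27×1.97 = 1.4388

1.439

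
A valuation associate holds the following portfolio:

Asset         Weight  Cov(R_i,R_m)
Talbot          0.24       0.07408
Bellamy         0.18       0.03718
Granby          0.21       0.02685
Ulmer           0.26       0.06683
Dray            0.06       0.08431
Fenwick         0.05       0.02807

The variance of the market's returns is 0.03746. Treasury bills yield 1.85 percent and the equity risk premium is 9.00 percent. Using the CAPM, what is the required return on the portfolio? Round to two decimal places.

14.81%

β_Talbot = 0.07408 / 0.03746 = 1.9776
β_Bellamy = 0.03718 / 0.03746 = 0.9925
β_Granby = 0.02685 / 0.03746 = 0.7168
β_Ulmer = 0.06683 / 0.03746 = 1.7840
β_Dray = 0.08431 / 0.03746 = 2.2507
β_Fenwick = 0.02807 / 0.03746 = 0.7493
β_P = Σ w_i β_i = 0.24×1.9776 + 0.18×0.9925 + 0.21×0.7168 + 0.26×1.7840 + 0.06×2.2507 + 0.05×0.7493 = 1.4401
E(R_P) = R_f + β_P × MRP = 1.85% + 1.4401 × 9.00% = 14.81%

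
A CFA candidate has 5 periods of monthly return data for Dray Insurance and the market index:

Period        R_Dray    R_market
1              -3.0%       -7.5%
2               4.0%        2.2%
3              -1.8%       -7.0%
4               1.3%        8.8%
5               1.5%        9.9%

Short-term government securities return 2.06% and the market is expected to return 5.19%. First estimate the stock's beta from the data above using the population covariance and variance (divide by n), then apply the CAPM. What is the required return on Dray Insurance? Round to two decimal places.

Mean R_i = (-3.0 + 4.0 − 1.8 + 1.3 + 1.5) / 5 = 0.4000%
Mean R_m = (-7.5 + 2.2 − 7.0 + 8.8 + 9.9) / 5 = 1.2800%
Σ(R_i − R̄_i)(R_m − R̄_m) = 67.6300  ⇒  Cov = 67.6300 / 5 = 13.5260
Σ(R_m − R̄_m)² = 277.3480  ⇒  Var(R_m) = 277.3480 / 5 = 55.4696
β = Cov / Var(R_m) = 13.5260 / 55.4696 = 0.2438
MRP = 5.19% − 2.06% = 3.13%
E(R) = R_f + β × MRP = 2.06% + 0.2438 × 3.13% = 2.82%

2.82%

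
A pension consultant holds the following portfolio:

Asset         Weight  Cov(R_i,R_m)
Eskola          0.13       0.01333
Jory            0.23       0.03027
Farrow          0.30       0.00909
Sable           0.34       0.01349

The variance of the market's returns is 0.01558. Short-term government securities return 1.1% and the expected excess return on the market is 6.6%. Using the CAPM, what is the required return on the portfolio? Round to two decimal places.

β_Eskola = 0.01333 / 0.01558 = 0.8556
β_Jory = 0.03027 / 0.01558 = 1.9429
β_Farrow = 0.00909 / 0.01558 = 0.5834
β_Sable = 0.01349 / 0.01558 = 0.8659
β_P = Σ w_i β_i = 0.13×0.8556 + 0.23×1.9429 + 0.30×0.5834 + 0.34×0.8659 = 1.0275
E(R_P) = R_f + β_P × MRP = 1.1% + 1.0275 × 6.6% = 7.88%

7.88%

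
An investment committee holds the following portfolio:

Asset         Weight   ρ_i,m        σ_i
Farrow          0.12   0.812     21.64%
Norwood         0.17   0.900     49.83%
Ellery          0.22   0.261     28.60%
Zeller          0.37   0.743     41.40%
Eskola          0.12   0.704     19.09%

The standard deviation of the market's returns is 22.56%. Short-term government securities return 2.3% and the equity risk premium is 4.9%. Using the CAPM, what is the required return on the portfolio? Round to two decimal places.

β_Farrow = 0.812 × 21.64% / 22.56% = 0.7789
β_Norwood = 0.900 × 49.83% / 22.56% = 1.9879
β_Ellery = 0.261 × 28.60% / 22.56% = 0.3309
β_Zeller = 0.743 × 41.40% / 22.56% = 1.3635
β_Eskola = 0.704 × 19.09% / 22.56% = 0.5957
β_P = Σ w_i β_i = 0.12×0.7789 + 0.17×1.9879 + 0.22×0.3309 + 0.37×1.3635 + 0.12×0.5957 = 1.0802
E(R_P) = R_f + β_P × MRP = 2.3% + 1.0802 × 4.9% = 7.59%

7.59%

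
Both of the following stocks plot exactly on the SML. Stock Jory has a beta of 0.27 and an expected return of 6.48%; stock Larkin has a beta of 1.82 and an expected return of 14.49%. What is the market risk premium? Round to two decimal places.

5.17%

Both satisfy E(R) = R_f + β·MRP, so the slope of the SML is
MRP = (14.49% − 6.48%) / (1.82 − 0.27) = 8.01% / 1.55 = 5.1677%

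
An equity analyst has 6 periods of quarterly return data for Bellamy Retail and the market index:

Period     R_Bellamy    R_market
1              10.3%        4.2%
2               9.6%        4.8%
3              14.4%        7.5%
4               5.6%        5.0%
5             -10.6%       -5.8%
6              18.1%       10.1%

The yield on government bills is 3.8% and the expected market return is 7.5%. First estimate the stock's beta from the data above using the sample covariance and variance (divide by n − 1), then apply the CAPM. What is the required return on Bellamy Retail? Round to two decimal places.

Mean R_i = (10.3 + 9.6 + 14.4 + 5.6 − 10.6 + 18.1) / 6 = 7.9000%
Mean R_m = (4.2 + 4.8 + 7.5 + 5.0 − 5.8 + 10.1) / 6 = 4.3000%
Σ(R_i − R̄_i)(R_m − R̄_m) = 265.8100  ⇒  Cov = 265.8100 / 5 = 53.1620
Σ(R_m − R̄_m)² = 146.6400  ⇒  Var(R_m) = 146.6400 / 5 = 29.3280
β = Cov / Var(R_m) = 53.1620 / 29.3280 = 1.8127
MRP = 7.5% − 3.8% = 3.70%
E(R) = R_f + β × MRP = 3.8% + 1.8127 × 3.7% = 10.51%

10.51%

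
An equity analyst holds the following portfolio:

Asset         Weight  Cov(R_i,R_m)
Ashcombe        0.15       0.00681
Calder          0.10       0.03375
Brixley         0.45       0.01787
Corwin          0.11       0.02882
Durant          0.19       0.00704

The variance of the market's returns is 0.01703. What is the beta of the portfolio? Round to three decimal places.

0.995

β_Ashcombe = 0.00681 / 0.01703 = 0.3999
β_Calder = 0.03375 / 0.01703 = 1.9818
β_Brixley = 0.01787 / 0.01703 = 1.0493
β_Corwin = 0.02882 / 0.01703 = 1.6923
β_Durant = 0.00704 / 0.01703 = 0.4134
β_P = Σ w_i β_i = 0.15×0.3999 + 0.10×1.9818 + 0.45×1.0493 + 0.11×1.6923 + 0.19×0.4134 = 0.9950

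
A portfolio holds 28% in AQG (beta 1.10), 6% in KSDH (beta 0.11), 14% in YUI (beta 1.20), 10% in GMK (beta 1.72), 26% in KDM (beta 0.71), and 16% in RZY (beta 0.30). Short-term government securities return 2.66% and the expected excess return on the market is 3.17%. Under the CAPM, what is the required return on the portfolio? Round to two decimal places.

β_P = Σ w_i β_i = 0.28×1.10 + 0.06×0.11 + 0.14×1.20 + 0.10×1.72 + 0.26×0.71 + 0.16×0.30 = 0.8872
E(R_P) = R_f + β_P × MRP = 2.66% + 0.8872 × 3.17% = 5.47%

5.47%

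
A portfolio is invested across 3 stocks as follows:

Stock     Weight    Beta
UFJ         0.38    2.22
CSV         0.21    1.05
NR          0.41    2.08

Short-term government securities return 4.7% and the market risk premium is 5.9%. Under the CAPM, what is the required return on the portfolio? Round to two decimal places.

β_P = Σ w_i β_i = 0.38×2.22 + 0.21×1.05 + 0.41×2.08 = 1.9169
E(R_P) = R_f + β_P × MRP = 4.7% + 1.9169 × 5.9% = 16.01%

16.01%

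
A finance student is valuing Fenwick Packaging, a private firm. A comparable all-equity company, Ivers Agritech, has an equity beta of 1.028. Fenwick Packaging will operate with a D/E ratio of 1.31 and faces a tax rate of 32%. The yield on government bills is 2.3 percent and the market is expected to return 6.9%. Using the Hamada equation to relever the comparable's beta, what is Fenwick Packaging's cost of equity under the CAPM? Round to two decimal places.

β_L = β_U × [1 + (1 − t)(D/E)] = 1.028 × [1 + (1 − 0.32) × 1.31]
    = 1.028 × [1 + 0.68 × 1.31] = 1.028 × 1.8908 = 1.9437
MRP = 6.9% − 2.3% = 4.60%
E(R) = R_f + β_L × MRP = 2.3% + 1.9437 × 4.6% = 11.24%

11.24%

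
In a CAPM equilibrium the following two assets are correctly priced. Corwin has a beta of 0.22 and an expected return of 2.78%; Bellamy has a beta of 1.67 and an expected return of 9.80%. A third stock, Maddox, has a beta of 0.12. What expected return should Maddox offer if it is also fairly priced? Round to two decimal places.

2.30%

MRP (SML slope) = (9.80% − 2.78%) / (1.67 − 0.22) = 7.02% / 1.45 = 4.8414%
R_f (intercept) = 2.78% − 0.22 × 4.8414% = 1.7149%
E(R_Maddox) = R_f + β × MRP = 1.7149% + 0.12 × 4.8414% = 2.30%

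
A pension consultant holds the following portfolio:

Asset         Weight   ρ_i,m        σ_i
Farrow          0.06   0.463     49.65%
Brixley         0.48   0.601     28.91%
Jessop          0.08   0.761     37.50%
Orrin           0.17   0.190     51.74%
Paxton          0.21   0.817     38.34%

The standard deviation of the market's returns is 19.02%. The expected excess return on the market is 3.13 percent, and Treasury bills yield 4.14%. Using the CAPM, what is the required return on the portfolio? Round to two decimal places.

7.47%

β_Farrow = 0.463 × 49.65% / 19.02% = 1.2086
β_Brixley = 0.601 × 28.91% / 19.02% = 0.9135
β_Jessop = 0.761 × 37.50% / 19.02% = 1.5004
β_Orrin = 0.190 × 51.74% / 19.02% = 0.5169
β_Paxton = 0.817 × 38.34% / 19.02% = 1.6469
β_P = Σ w_i β_i = 0.06×1.2086 + 0.48×0.9135 + 0.08×1.5004 + 0.17×0.5169 + 0.21×1.6469 = 1.0648
E(R_P) = R_f + β_P × MRP = 4.14% + 1.0648 × 3.13% = 7.47%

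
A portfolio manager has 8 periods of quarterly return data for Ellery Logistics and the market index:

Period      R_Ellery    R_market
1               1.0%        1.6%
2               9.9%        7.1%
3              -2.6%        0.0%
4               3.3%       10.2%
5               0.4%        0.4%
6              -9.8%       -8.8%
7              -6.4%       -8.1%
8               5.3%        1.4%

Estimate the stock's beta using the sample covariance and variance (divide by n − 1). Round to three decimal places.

Mean R_i = (1.0 + 9.9 − 2.6 + 3.3 + 0.4 − 9.8 − 6.4 + 5.3) / 8 = 0.1375%
Mean R_m = (1.6 + 7.1 + 0.0 + 10.2 + 0.4 − 8.8 − 8.1 + 1.4) / 8 = 0.4750%
Σ(R_i − R̄_i)(R_m − R̄_m) = 250.6875  ⇒  Cov = 250.6875 / 7 = 35.8125
Σ(R_m − R̄_m)² = 300.3750  ⇒  Var(R_m) = 300.3750 / 7 = 42.9107
β = Cov / Var(R_m) = 35.8125 / 42.9107 = 0.8346

0.835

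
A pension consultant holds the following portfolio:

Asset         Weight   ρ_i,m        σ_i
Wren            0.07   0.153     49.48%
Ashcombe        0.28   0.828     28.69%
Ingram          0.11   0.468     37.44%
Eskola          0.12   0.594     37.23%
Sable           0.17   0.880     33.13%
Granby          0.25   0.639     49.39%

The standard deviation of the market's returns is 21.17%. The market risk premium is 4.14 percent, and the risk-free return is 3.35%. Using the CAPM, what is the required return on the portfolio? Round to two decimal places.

β_Wren = 0.153 × 49.48% / 21.17% = 0.3576
β_Ashcombe = 0.828 × 28.69% / 21.17% = 1.1221
β_Ingram = 0.468 × 37.44% / 21.17% = 0.8277
β_Eskola = 0.594 × 37.23% / 21.17% = 1.0446
β_Sable = 0.880 × 33.13% / 21.17% = 1.3772
β_Granby = 0.639 × 49.39% / 21.17% = 1.4908
β_P = Σ w_i β_i = 0.07×0.3576 + 0.28×1.1221 + 0.11×0.8277 + 0.12×1.0446 + 0.17×1.3772 + 0.25×1.4908 = 1.1624
E(R_P) = R_f + β_P × MRP = 3.35% + 1.1624 × 4.14% = 8.16%

8.16%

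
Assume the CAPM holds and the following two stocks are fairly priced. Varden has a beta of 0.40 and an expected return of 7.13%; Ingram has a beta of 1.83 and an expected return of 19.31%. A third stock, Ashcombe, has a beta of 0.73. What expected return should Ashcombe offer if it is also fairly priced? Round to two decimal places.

MRP (SML slope) = (19.31% − 7.13%) / (1.83 − 0.40) = 12.18% / 1.43 = 8.5175%
R_f (intercept) = 7.13% − 0.40 × 8.5175% = 3.7230%
E(R_Ashcombe) = R_f + β × MRP = 3.7230% + 0.73 × 8.5175% = 9.94%

9.94%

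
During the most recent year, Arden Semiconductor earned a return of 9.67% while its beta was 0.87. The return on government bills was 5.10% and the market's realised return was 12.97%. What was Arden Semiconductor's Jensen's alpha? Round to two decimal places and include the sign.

Market excess return = 12.97% − 5.10% = 7.87%
CAPM benchmark = R_f + β(R_m − R_f) = 5.10% + 0.87 × 7.87% = 11.9469%
α = actual − benchmark = 9.67% − 11.9469% = -2.28%

-2.28%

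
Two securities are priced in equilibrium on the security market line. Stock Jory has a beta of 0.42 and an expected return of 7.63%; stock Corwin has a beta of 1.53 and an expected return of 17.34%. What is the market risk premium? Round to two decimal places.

Both satisfy E(R) = R_f + β·MRP, so the slope of the SML is
MRP = (17.34% − 7.63%) / (1.53 − 0.42) = 9.71% / 1.11 = 8.7477%

8.75%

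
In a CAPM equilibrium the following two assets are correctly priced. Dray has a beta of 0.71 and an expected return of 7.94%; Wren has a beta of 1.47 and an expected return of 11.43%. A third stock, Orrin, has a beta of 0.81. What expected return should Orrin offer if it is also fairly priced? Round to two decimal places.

8.40%

MRP (SML slope) = (11.43% − 7.94%) / (1.47 − 0.71) = 3.49% / 0.76 = 4.5921%
R_f (intercept) = 7.94% − 0.71 × 4.5921% = 4.6796%
E(R_Orrin) = R_f + β × MRP = 4.6796% + 0.81 × 4.5921% = 8.40%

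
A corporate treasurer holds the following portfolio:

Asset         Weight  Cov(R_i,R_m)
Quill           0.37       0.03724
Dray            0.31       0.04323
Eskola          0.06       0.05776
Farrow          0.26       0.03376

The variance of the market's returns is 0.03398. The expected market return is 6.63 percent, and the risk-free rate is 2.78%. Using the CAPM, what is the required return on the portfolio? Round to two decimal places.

7.25%

β_Quill = 0.03724 / 0.03398 = 1.0959
β_Dray = 0.04323 / 0.03398 = 1.2722
β_Eskola = 0.05776 / 0.03398 = 1.6998
β_Farrow = 0.03376 / 0.03398 = 0.9935
β_P = Σ w_i β_i = 0.37×1.0959 + 0.31×1.2722 + 0.06×1.6998 + 0.26×0.9935 = 1.1602
MRP = 6.63% − 2.78% = 3.85%
E(R_P) = R_f + β_P × MRP = 2.78% + 1.1602 × 3.85% = 7.25%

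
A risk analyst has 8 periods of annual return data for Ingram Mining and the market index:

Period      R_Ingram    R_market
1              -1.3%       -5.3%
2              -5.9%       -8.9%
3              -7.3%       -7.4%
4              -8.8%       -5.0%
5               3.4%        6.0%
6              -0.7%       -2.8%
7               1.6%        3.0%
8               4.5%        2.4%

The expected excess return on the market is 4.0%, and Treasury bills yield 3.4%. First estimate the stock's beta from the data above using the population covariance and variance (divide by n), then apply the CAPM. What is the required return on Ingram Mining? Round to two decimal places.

Mean R_i = (-1.3 − 5.9 − 7.3 − 8.8 + 3.4 − 0.7 + 1.6 + 4.5) / 8 = -1.8125%
Mean R_m = (-5.3 − 8.9 − 7.4 − 5.0 + 6.0 − 2.8 + 3.0 + 2.4) / 8 = -2.2500%
Σ(R_i − R̄_i)(R_m − R̄_m) = 162.7550  ⇒  Cov = 162.7550 / 8 = 20.3444
Σ(R_m − R̄_m)² = 205.1600  ⇒  Var(R_m) = 205.1600 / 8 = 25.6450
β = Cov / Var(R_m) = 20.3444 / 25.6450 = 0.7933
E(R) = R_f + β × MRP = 3.4% + 0.7933 × 4.0% = 6.57%

6.57%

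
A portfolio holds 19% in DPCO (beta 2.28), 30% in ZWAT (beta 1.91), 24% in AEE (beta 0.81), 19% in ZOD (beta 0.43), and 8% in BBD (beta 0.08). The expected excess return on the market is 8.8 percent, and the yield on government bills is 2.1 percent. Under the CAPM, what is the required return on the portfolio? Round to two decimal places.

β_P = Σ w_i β_i = 0.19×2.28 + 0.30×1.91 + 0.24×0.81 + 0.19×0.43 + 0.08×0.08 = 1.2887
E(R_P) = R_f + β_P × MRP = 2.1% + 1.2887 × 8.8% = 13.44%

13.44%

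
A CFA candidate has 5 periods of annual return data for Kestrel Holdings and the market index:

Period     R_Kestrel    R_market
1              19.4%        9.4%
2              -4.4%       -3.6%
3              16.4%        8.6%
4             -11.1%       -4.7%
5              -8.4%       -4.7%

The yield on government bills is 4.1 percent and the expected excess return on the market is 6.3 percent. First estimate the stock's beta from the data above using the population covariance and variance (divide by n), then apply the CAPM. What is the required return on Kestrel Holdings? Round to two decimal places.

16.41%

Mean R_i = (19.4 − 4.4 + 16.4 − 11.1 − 8.4) / 5 = 2.3800%
Mean R_m = (9.4 − 3.6 + 8.6 − 4.7 − 4.7) / 5 = 1.0000%
Σ(R_i − R̄_i)(R_m − R̄_m) = 418.9900  ⇒  Cov = 418.9900 / 5 = 83.7980
Σ(R_m − R̄_m)² = 214.4600  ⇒  Var(R_m) = 214.4600 / 5 = 42.8920
β = Cov / Var(R_m) = 83.7980 / 42.8920 = 1.9537
E(R) = R_f + β × MRP = 4.1% + 1.9537 × 6.3% = 16.41%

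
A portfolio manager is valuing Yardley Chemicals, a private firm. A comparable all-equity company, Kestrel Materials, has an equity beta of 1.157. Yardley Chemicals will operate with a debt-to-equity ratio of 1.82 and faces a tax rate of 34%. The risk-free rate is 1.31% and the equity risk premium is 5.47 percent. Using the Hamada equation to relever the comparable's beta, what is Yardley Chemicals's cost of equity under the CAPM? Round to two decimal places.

β_L = β_U × [1 + (1 − t)(D/E)] = 1.157 × [1 + (1 − 0.34) × 1.82]
    = 1.157 × [1 + 0.66 × 1.82] = 1.157 × 2.2012 = 2.5468
E(R) = R_f + β_L × MRP = 1.31% + 2.5468 × 5.47% = 15.24%

15.24%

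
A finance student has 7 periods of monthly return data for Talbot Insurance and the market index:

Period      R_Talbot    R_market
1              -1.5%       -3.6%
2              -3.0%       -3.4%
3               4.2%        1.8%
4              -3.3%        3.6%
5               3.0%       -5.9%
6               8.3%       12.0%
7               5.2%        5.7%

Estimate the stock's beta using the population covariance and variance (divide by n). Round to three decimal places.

0.439

Mean R_i = (-1.5 − 3.0 + 4.2 − 3.3 + 3.0 + 8.3 + 5.2) / 7 = 1.8429%
Mean R_m = (-3.6 − 3.4 + 1.8 + 3.6 − 5.9 + 12.0 + 5.7) / 7 = 1.4571%
Σ(R_i − R̄_i)(R_m − R̄_m) = 104.0229  ⇒  Cov = 104.0229 / 7 = 14.8604
Σ(R_m − R̄_m)² = 237.1571  ⇒  Var(R_m) = 237.1571 / 7 = 33.8796
β = Cov / Var(R_m) = 14.8604 / 33.8796 = 0.4386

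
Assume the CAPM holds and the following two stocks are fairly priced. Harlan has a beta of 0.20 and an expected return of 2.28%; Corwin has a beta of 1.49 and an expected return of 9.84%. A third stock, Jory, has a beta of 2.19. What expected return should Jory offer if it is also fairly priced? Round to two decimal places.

13.94%

MRP (SML slope) = (9.84% − 2.28%) / (1.49 − 0.20) = 7.56% / 1.29 = 5.8605%
R_f (intercept) = 2.28% − 0.20 × 5.8605% = 1.1079%
E(R_Jory) = R_f + β × MRP = 1.1079% + 2.19 × 5.8605% = 13.94%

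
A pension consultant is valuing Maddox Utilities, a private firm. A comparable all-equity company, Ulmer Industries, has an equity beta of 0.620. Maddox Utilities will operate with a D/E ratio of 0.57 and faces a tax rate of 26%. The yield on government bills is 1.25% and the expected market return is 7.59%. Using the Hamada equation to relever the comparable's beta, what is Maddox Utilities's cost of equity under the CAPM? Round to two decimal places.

β_L = β_U × [1 + (1 − t)(D/E)] = 0.620 × [1 + (1 − 0.26) × 0.57]
    = 0.620 × [1 + 0.74 × 0.57] = 0.620 × 1.4218 = 0.8815
MRP = 7.59% − 1.25% = 6.34%
E(R) = R_f + β_L × MRP = 1.25% + 0.8815 × 6.34% = 6.84%

6.84%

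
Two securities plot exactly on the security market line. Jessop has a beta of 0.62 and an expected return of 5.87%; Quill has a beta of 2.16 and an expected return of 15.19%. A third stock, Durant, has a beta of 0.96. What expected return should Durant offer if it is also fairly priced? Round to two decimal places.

MRP (SML slope) = (15.19% − 5.87%) / (2.16 − 0.62) = 9.32% / 1.54 = 6.0519%
R_f (intercept) = 5.87% − 0.62 × 6.0519% = 2.1178%
E(R_Durant) = R_f + β × MRP = 2.1178% + 0.96 × 6.0519% = 7.93%

7.93%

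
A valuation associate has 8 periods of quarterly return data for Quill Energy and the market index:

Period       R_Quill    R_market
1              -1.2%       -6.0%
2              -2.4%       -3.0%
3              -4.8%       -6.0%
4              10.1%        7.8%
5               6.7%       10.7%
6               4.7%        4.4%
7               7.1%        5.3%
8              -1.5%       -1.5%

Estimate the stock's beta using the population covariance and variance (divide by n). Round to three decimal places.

0.785

Mean R_i = (-1.2 − 2.4 − 4.8 + 10.1 + 6.7 + 4.7 + 7.1 − 1.5) / 8 = 2.3375%
Mean R_m = (-6.0 − 3.0 − 6.0 + 7.8 + 10.7 + 4.4 + 5.3 − 1.5) / 8 = 1.4625%
Σ(R_i − R̄_i)(R_m − R̄_m) = 226.8813  ⇒  Cov = 226.8813 / 8 = 28.3602
Σ(R_m − R̄_m)² = 288.9188  ⇒  Var(R_m) = 288.9188 / 8 = 36.1149
β = Cov / Var(R_m) = 28.3602 / 36.1149 = 0.7853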